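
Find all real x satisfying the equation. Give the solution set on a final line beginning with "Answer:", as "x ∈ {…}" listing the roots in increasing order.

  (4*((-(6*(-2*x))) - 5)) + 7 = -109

Step 1. [(4*((-(6*(-2*x))) - 5)) + 7 = -109] subtract 7: x sits inside (… + 7), so sub: 4*((-(6*(-2*x))) - 5) = -116.
Step 2. [4*((-(6*(-2*x))) - 5) = -116] leading coefficient 4: divide by 4. So div: (-(6*(-2*x))) - 5 = -29.
Step 3. [(-(6*(-2*x))) - 5 = -29] 5 comes off first (add 5). So sub: -(6*(-2*x)) = -24.
Step 4. [-(6*(-2*x)) = -24] LHS negated; negate both sides ⇒ neg: 6*(-2*x) = 24.
Step 5. [6*(-2*x) = 24] leading coefficient 6: divide by 6 ⇒ div: -2*x = 4.
Step 6. [-2*x = 4] -2·(inner) — divide through by -2 ⇒ div: x = -2.

Answer: x ∈ {-2}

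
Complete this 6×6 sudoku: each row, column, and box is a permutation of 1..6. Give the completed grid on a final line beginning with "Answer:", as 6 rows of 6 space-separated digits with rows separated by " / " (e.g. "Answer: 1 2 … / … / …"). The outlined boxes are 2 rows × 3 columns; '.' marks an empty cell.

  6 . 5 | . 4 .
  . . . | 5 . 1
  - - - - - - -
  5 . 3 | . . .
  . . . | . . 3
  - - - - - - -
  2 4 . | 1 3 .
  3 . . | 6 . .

Step 1. [r4c1∈{1,4}] r4c1 is the only open cell in col 1 admitting 1, so r4c1=1.
Step 2. [r3c6∈{2,4,6}] 6 has one home in col 6: r3c6 ⇒ r3c6=6.
Step 3. [r3c2∈{2}] nothing but 2 survives at r3c2 ⇒ r3c2=2.
Step 4. [r6c2∈{1,5}] r6c2 is the only open cell in col 2 admitting 5. So r6c2=5.
Step 5. [r1c6∈{2}] only 2 remains possible at r1c6 ⇒ r1c6=2.
Step 6. [r4c3∈{4,6}] across box 3, 4 lands solely at r4c3 ⇒ r4c3=4.
Step 7. [r4c5∈{2,5}] r4c5 is the only open cell in row 4 admitting 5. So r4c5=5.
Step 8. [r1c2∈{1,3}] r1c2 is the only open cell in row 1 admitting 1 ⇒ r1c2=1.
Step 9. [r2c5∈{6}] nothing but 6 survives at r2c5. So r2c5=6.
Step 10. [r5c6∈{5}] nothing but 5 survives at r5c6, so r5c6=5.
Step 11. [r6c6∈{4}] r6c6's peers cover all but 4 ⇒ r6c6=4.
Step 12. [r6c5∈{2}] nothing but 2 survives at r6c5, so r6c5=2.
Step 13. [r3c5∈{1}] r3c5 is down to just 1 ⇒ r3c5=1.
Step 14. [r6c3∈{1}] only 1 remains possible at r6c3 ⇒ r6c3=1.
Step 15. [r2c1∈{4}] r2c1's peers cover all but 4, so r2c1=4.
Step 16. [r3c4∈{4}] r3c4's peers cover all but 4 ⇒ r3c4=4.
Step 17. [r4c4∈{2}] r4c4 is down to just 2. So r4c4=2.
Step 18. [r1c4∈{3}] r1c4's peers cover all but 3, so r1c4=3.
Step 19. [r2c3∈{2}] r2c3's peers cover all but 2. So r2c3=2.
Step 20. [r2c2∈{3}] only 3 remains possible at r2c2, so r2c2=3.
Step 21. [r5c3∈{6}] r5c3 is down to just 6 ⇒ r5c3=6.
Step 22. [r4c2∈{6}] nothing but 6 survives at r4c2. So r4c2=6.

Answer: 6 1 5 3 4 2 / 4 3 2 5 6 1 / 5 2 3 4 1 6 / 1 6 4 2 5 3 / 2 4 6 1 3 5 / 3 5 1 6 2 4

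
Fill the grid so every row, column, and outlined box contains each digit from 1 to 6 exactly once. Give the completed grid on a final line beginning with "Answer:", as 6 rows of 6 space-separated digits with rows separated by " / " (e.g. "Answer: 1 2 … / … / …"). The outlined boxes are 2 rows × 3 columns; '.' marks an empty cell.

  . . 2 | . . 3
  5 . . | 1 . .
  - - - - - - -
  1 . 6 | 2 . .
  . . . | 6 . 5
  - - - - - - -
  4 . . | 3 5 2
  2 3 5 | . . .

Step 1. [r3c6∈{4}] r3c6 is down to just 4. So r3c6=4.
Step 2. [r2c6∈{6}] r2c6 has the single candidate 6 ⇒ r2c6=6.
Step 3. [r1c5∈{4}] only 4 remains possible at r1c5. So r1c5=4.
Step 4. [r2c3∈{3,4}] across row 2, 3 lands solely at r2c3, so r2c3=3.
Step 5. [r1c2∈{1,6}] in row 1, 1 fits only at r1c2. So r1c2=1.
Step 6. [r4c5∈{1,3}] r4c5 is the only open cell in row 4 admitting 1, so r4c5=1.
Step 7. [r4c3∈{4}] r4c3's peers cover all but 4 ⇒ r4c3=4.
Step 8. [r4c2∈{2}] r4c2 has the single candidate 2, so r4c2=2.
Step 9. [r6c4∈{4}] r6c4's peers cover all but 4, so r6c4=4.
Step 10. [r6c6∈{1}] nothing but 1 survives at r6c6, so r6c6=1.
Step 11. [r1c4∈{5}] only 5 remains possible at r1c4 ⇒ r1c4=5.
Step 12. [r1c1∈{6}] r1c1's peers cover all but 6, so r1c1=6.
Step 13. [r6c5∈{6}] only 6 remains possible at r6c5 ⇒ r6c5=6.
Step 14. [r2c5∈{2}] nothing but 2 survives at r2c5. So r2c5=2.
Step 15. [r3c2∈{5}] r3c2 is down to just 5. So r3c2=5.
Step 16. [r2c2∈{4}] r2c2's peers cover all but 4, so r2c2=4.
Step 17. [r4c1∈{3}] only 3 remains possible at r4c1. So r4c1=3.
Step 18. [r5c3∈{1}] r5c3's peers cover all but 1. So r5c3=1.
Step 19. [r5c2∈{6}] nothing but 6 survives at r5c2. So r5c2=6.
Step 20. [r3c5∈{3}] r3c5 has the single candidate 3. So r3c5=3.

Answer: 6 1 2 5 4 3 / 5 4 3 1 2 6 / 1 5 6 2 3 4 / 3 2 4 6 1 5 / 4 6 1 3 5 2 / 2 3 5 4 6 1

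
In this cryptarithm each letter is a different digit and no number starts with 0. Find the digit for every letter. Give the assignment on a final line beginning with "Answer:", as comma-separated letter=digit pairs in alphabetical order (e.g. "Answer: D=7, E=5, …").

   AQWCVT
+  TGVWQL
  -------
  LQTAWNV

Step 1. [col 1: T + L ≡ V (mod 10)] no forcing yet in column 1 (carry-in 0); V=8 is free and consistent — try it. So V=8.
Step 2. [col 1: T + L ≡ V (mod 10)] L=1 is one option consistent with column 1 (T + L ≡ V (mod 10), carry-in 0) — take it ⇒ L=1.
Step 3. [col 1: T + L ≡ V (mod 10)] from column 1 (L=1, V=8, carry-in 0, digits 1,8 already taken and all letters distinct): T must equal 7. So T=7.
Step 4. [col 2: V + Q ≡ N (mod 10)] Q=2 is one option consistent with column 2 (V + Q ≡ N (mod 10), carry-in 0) — take it, so Q=2.
Step 5. [col 2: V + Q ≡ N (mod 10)] column 2: given V=8, Q=2, carry-in 0, and digits 1,2,7,8 already taken and all letters distinct, V+Q≡N (mod 10) forces N=0. So N=0.
Step 6. [col 3: C + W ≡ W (mod 10)] from column 3 (nothing yet, carry-in 1, digits 0,1,2,7,8 already taken and all letters distinct): C must equal 9. So C=9.
Step 7. [col 3: C + W ≡ W (mod 10)] W=6 is one option consistent with column 3 (C + W ≡ W (mod 10), carry-in 1) — take it. So W=6.
Step 8. [col 4: W + V ≡ A (mod 10)] from column 4 (W=6, V=8, carry-in 1, digits 0,1,2,6,7,8,9 already taken and all letters distinct): A must equal 5. So A=5.
Step 9. [col 5: Q + G ≡ T (mod 10)] column 5 reads Q+G+carry(1)=T with Q=2, T=7; with digits 0,1,2,5,6,7,8,9 already taken and all letters distinct, the only value for G is 4 ⇒ G=4.

Answer: A=5, C=9, G=4, L=1, N=0, Q=2, T=7, V=8, W=6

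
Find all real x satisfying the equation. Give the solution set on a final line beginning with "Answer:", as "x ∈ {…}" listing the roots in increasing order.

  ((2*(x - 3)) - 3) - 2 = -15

Step 1. [((2*(x - 3)) - 3) - 2 = -15] add 2: x sits inside (… - 2). So sub: (2*(x - 3)) - 3 = -13.
Step 2. [(2*(x - 3)) - 3 = -13] the outer -3 inverts by adding 3, so sub: 2*(x - 3) = -10.
Step 3. [2*(x - 3) = -10] 2 out front; divide by 2, so div: x - 3 = -5.
Step 4. [x - 3 = -5] -3 is outermost — add 3 both sides ⇒ sub: x = -2.

Answer: x ∈ {-2}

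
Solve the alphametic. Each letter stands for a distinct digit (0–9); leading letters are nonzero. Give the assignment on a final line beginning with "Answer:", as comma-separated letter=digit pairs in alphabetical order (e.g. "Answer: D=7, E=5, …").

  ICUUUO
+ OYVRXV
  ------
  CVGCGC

Step 1. [col 1: O + V ≡ C (mod 10)] column 1 (O + V ≡ C (mod 10), carry-in 0) doesn't pin O yet; pick O=4 and continue, so O=4.
Step 2. [col 1: O + V ≡ C (mod 10)] no forcing yet in column 1 (carry-in 0); V=2 is free and consistent — try it, so V=2.
Step 3. [col 1: O + V ≡ C (mod 10)] column 1 reads O+V+carry(0)=C with O=4, V=2; with digits 2,4 already taken and all letters distinct, the only value for C is 6. So C=6.
Step 4. [col 2: U + X ≡ G (mod 10)] X=3 is one option consistent with column 2 (U + X ≡ G (mod 10), carry-in 0) — take it ⇒ X=3.
Step 5. [col 2: U + X ≡ G (mod 10)] no forcing yet in column 2 (carry-in 0); U=7 is free and consistent — try it. So U=7.
Step 6. [col 2: U + X ≡ G (mod 10)] in column 2 we have U+X≡G with carry-in 0; given U=7, X=3 and digits 2,3,4,6,7 already taken and all letters distinct, that pins G to 0 ⇒ G=0.
Step 7. [col 3: U + R ≡ C (mod 10)] column 3 reads U+R+carry(1)=C with U=7, C=6; with digits 0,2,3,4,6,7 already taken and all letters distinct, the only value for R is 8, so R=8.
Step 8. [col 5: C + Y ≡ V (mod 10)] in column 5 we have C+Y≡V with carry-in 1; given C=6, V=2 and digits 0,2,3,4,6,7,8 already taken and all letters distinct, that pins Y to 5, so Y=5.
Step 9. [col 6: I + O ≡ C (mod 10)] from column 6 (O=4, C=6, carry-in 1, digits 0,2,3,4,5,6,7,8 already taken and all letters distinct): I must equal 1, so I=1.

Answer: C=6, G=0, I=1, O=4, R=8, U=7, V=2, X=3, Y=5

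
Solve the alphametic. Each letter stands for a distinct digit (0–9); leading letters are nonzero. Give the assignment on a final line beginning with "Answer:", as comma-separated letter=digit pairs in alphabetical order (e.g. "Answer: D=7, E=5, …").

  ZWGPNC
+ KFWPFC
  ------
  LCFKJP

Step 1. [col 1: C + C ≡ P (mod 10)] no forcing yet in column 1 (carry-in 0); C=7 is free and consistent — try it. So C=7.
Step 2. [col 1: C + C ≡ P (mod 10)] in column 1 we have C+C≡P with carry-in 0; given C=7 and digits 7 already taken and all letters distinct, that pins P to 4, so P=4.
Step 3. [col 2: N + F ≡ J (mod 10)] several values work for J in column 2 (N + F ≡ J (mod 10), carry-in 1); try J=6, so J=6.
Step 4. [col 2: N + F ≡ J (mod 10)] no forcing yet in column 2 (carry-in 1); N=0 is free and consistent — try it. So N=0.
Step 5. [col 2: N + F ≡ J (mod 10)] column 2: given N=0, J=6, carry-in 1, and digits 0,4,6,7 already taken and all letters distinct, N+F≡J (mod 10) forces F=5. So F=5.
Step 6. [col 3: P + P ≡ K (mod 10)] column 3: given P=4, carry-in 0, and digits 0,4,5,6,7 already taken and all letters distinct, P+P≡K (mod 10) forces K=8. So K=8.
Step 7. [col 4: G + W ≡ F (mod 10)] G=3 is one option consistent with column 4 (G + W ≡ F (mod 10), carry-in 0) — take it. So G=3.
Step 8. [col 4: G + W ≡ F (mod 10)] column 4 reads G+W+carry(0)=F with G=3, F=5; with digits 0,3,4,5,6,7,8 already taken and all letters distinct, the only value for W is 2, so W=2.
Step 9. [col 6: Z + K ≡ L (mod 10)] column 6 reads Z+K+carry(0)=L with K=8; with digits 0,2,3,4,5,6,7,8 already taken and all letters distinct, the only value for L is 9 ⇒ L=9.
Step 10. [col 6: Z + K ≡ L (mod 10)] from column 6 (K=8, L=9, carry-in 0, digits 0,2,3,4,5,6,7,8,9 already taken and all letters distinct): Z must equal 1 ⇒ Z=1.

Answer: C=7, F=5, G=3, J=6, K=8, L=9, N=0, P=4, W=2, Z=1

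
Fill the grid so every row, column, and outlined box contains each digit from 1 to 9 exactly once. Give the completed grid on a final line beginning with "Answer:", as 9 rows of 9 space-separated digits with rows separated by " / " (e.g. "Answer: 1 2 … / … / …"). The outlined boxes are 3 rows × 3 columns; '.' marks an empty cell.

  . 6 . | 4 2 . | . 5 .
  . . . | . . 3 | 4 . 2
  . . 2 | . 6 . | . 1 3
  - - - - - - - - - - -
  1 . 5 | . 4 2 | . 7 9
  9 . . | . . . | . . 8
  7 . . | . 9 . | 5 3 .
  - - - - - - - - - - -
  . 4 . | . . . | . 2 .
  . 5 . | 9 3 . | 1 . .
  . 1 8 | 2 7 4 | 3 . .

Step 1. [r9c1∈{6}] nothing but 6 survives at r9c1. So r9c1=6.
Step 2. [r1c9∈{7}] r1c9 has the single candidate 7. So r1c9=7.
Step 3. [r4c7∈{6}] nothing but 6 survives at r4c7 ⇒ r4c7=6.
Step 4. [r7c3∈{3,7,9}] box 7 places 9 nowhere but r7c3. So r7c3=9.
Step 5. [r6c9∈{1,4}] in col 9, 1 fits only at r6c9 ⇒ r6c9=1.
Step 6. [r2c8∈{6,8,9}] in row 2, 6 fits only at r2c8 ⇒ r2c8=6.
Step 7. [r8c8∈{4,8}] col 8 places 8 nowhere but r8c8, so r8c8=8.
Step 8. [r8c6∈{6}] nothing but 6 survives at r8c6. So r8c6=6.
Step 9. [r6c6∈{8}] only 8 remains possible at r6c6, so r6c6=8.
Step 10. [r4c2∈{3,8}] r4c2 is the only open cell in row 4 admitting 8, so r4c2=8.
Step 11. [r5c2∈{2,3}] col 2 places 3 nowhere but r5c2. So r5c2=3.
Step 12. [r6c3∈{4,6}] across row 6, 4 lands solely at r6c3. So r6c3=4.
Step 13. [r1c3∈{1,3}] in col 3, 3 fits only at r1c3 ⇒ r1c3=3.
Step 14. [r1c6∈{1,9}] r1c6 is the only open cell in row 1 admitting 1, so r1c6=1.
Step 15. [r7c6∈{5}] r7c6 has the single candidate 5 ⇒ r7c6=5.
Step 16. [r3c6∈{7,9}] across col 6, 9 lands solely at r3c6 ⇒ r3c6=9.
Step 17. [r1c1∈{8}] r1c1 is down to just 8 ⇒ r1c1=8.
Step 18. [r2c1∈{5}] r2c1 is down to just 5 ⇒ r2c1=5.
Step 19. [r3c4∈{5,7,8}] r3c4 is the only open cell in row 3 admitting 5. So r3c4=5.
Step 20. [r2c4∈{7,8}] r2c4 is the only open cell in box 2 admitting 7 ⇒ r2c4=7.
Step 21. [r7c4∈{1,8}] in col 4, 8 fits only at r7c4 ⇒ r7c4=8.
Step 22. [r5c4∈{1,6}] col 4 places 1 nowhere but r5c4, so r5c4=1.
Step 23. [r3c7∈{8}] r3c7's peers cover all but 8. So r3c7=8.
Step 24. [r5c6∈{7}] r5c6 has the single candidate 7 ⇒ r5c6=7.
Step 25. [r7c5∈{1}] r7c5's peers cover all but 1 ⇒ r7c5=1.
Step 26. [r7c7∈{7}] nothing but 7 survives at r7c7 ⇒ r7c7=7.
Step 27. [r2c5∈{8}] only 8 remains possible at r2c5, so r2c5=8.
Step 28. [r4c4∈{3}] nothing but 3 survives at r4c4 ⇒ r4c4=3.
Step 29. [r6c4∈{6}] r6c4 is down to just 6 ⇒ r6c4=6.
Step 30. [r7c9∈{6}] r7c9 has the single candidate 6, so r7c9=6.
Step 31. [r2c2∈{9}] nothing but 9 survives at r2c2, so r2c2=9.
Step 32. [r9c9∈{5}] r9c9 is down to just 5 ⇒ r9c9=5.
Step 33. [r6c2∈{2}] r6c2 is down to just 2. So r6c2=2.
Step 34. [r8c9∈{4}] nothing but 4 survives at r8c9, so r8c9=4.
Step 35. [r5c5∈{5}] r5c5 has the single candidate 5 ⇒ r5c5=5.
Step 36. [r5c8∈{4}] only 4 remains possible at r5c8, so r5c8=4.
Step 37. [r7c1∈{3}] r7c1's peers cover all but 3 ⇒ r7c1=3.
Step 38. [r8c1∈{2}] r8c1 has the single candidate 2 ⇒ r8c1=2.
Step 39. [r2c3∈{1}] r2c3's peers cover all but 1. So r2c3=1.
Step 40. [r3c2∈{7}] r3c2's peers cover all but 7, so r3c2=7.
Step 41. [r5c7∈{2}] nothing but 2 survives at r5c7 ⇒ r5c7=2.
Step 42. [r9c8∈{9}] r9c8 has the single candidate 9. So r9c8=9.
Step 43. [r8c3∈{7}] only 7 remains possible at r8c3. So r8c3=7.
Step 44. [r3c1∈{4}] r3c1's peers cover all but 4, so r3c1=4.
Step 45. [r5c3∈{6}] r5c3 has the single candidate 6 ⇒ r5c3=6.
Step 46. [r1c7∈{9}] only 9 remains possible at r1c7. So r1c7=9.

Answer: 8 6 3 4 2 1 9 5 7 / 5 9 1 7 8 3 4 6 2 / 4 7 2 5 6 9 8 1 3 / 1 8 5 3 4 2 6 7 9 / 9 3 6 1 5 7 2 4 8 / 7 2 4 6 9 8 5 3 1 / 3 4 9 8 1 5 7 2 6 / 2 5 7 9 3 6 1 8 4 / 6 1 8 2 7 4 3 9 5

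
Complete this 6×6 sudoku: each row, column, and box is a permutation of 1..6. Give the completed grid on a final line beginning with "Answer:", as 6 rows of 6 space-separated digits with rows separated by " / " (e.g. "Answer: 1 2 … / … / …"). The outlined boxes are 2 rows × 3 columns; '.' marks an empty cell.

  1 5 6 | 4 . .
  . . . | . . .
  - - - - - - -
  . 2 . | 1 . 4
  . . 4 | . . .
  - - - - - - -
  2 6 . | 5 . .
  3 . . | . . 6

Step 1. [r5c3∈{1}] r5c3 has the single candidate 1, so r5c3=1.
Step 2. [r5c6∈{3}] r5c6 has the single candidate 3. So r5c6=3.
Step 3. [r1c6∈{2}] only 2 remains possible at r1c6. So r1c6=2.
Step 4. [r1c5∈{3}] only 3 remains possible at r1c5 ⇒ r1c5=3.
Step 5. [r4c6∈{5}] r4c6's peers cover all but 5 ⇒ r4c6=5.
Step 6. [r3c5∈{6}] r3c5 is down to just 6, so r3c5=6.
Step 7. [r6c5∈{1,2,4}] row 6 places 1 nowhere but r6c5 ⇒ r6c5=1.
Step 8. [r3c3∈{3,5}] 3 has one home in row 3: r3c3, so r3c3=3.
Step 9. [r2c2∈{3,4}] row 2 places 3 nowhere but r2c2. So r2c2=3.
Step 10. [r6c4∈{2}] r6c4 has the single candidate 2 ⇒ r6c4=2.
Step 11. [r4c2∈{1}] r4c2 has the single candidate 1. So r4c2=1.
Step 12. [r6c2∈{4}] only 4 remains possible at r6c2. So r6c2=4.
Step 13. [r2c6∈{1}] only 1 remains possible at r2c6. So r2c6=1.
Step 14. [r5c5∈{4}] r5c5 has the single candidate 4, so r5c5=4.
Step 15. [r4c5∈{2}] r4c5 has the single candidate 2, so r4c5=2.
Step 16. [r4c4∈{3}] only 3 remains possible at r4c4. So r4c4=3.
Step 17. [r2c3∈{2}] only 2 remains possible at r2c3. So r2c3=2.
Step 18. [r2c4∈{6}] r2c4's peers cover all but 6, so r2c4=6.
Step 19. [r2c1∈{4}] only 4 remains possible at r2c1, so r2c1=4.
Step 20. [r4c1∈{6}] r4c1 is down to just 6. So r4c1=6.
Step 21. [r6c3∈{5}] r6c3 has the single candidate 5 ⇒ r6c3=5.
Step 22. [r3c1∈{5}] r3c1's peers cover all but 5. So r3c1=5.
Step 23. [r2c5∈{5}] only 5 remains possible at r2c5. So r2c5=5.

Answer: 1 5 6 4 3 2 / 4 3 2 6 5 1 / 5 2 3 1 6 4 / 6 1 4 3 2 5 / 2 6 1 5 4 3 / 3 4 5 2 1 6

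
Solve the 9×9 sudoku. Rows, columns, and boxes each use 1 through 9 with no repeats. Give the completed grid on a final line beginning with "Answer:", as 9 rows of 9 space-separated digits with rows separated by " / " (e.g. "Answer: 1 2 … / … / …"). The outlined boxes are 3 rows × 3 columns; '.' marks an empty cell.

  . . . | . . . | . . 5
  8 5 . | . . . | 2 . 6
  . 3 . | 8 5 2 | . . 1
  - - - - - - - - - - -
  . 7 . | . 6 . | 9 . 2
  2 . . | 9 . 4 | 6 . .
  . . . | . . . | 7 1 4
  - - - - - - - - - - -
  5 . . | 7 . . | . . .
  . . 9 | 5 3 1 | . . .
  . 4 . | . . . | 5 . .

Step 1. [r3c7∈{4}] nothing but 4 survives at r3c7, so r3c7=4.
Step 2. [r8c7∈{8}] r8c7 is down to just 8, so r8c7=8.
Step 3. [r7c5∈{2,4,8,9}] 4 has one home in box 8: r7c5 ⇒ r7c5=4.
Step 4. [r5c9∈{3,8}] 8 has one home in col 9: r5c9, so r5c9=8.
Step 5. [r5c2∈{1}] nothing but 1 survives at r5c2. So r5c2=1.
Step 6. [r1c7∈{3}] r1c7's peers cover all but 3, so r1c7=3.
Step 7. [r8c9∈{7}] r8c9 has the single candidate 7, so r8c9=7.
Step 8. [r8c1∈{6}] r8c1 has the single candidate 6, so r8c1=6.
Step 9. [r8c2∈{2}] r8c2 has the single candidate 2 ⇒ r8c2=2.
Step 10. [r7c2∈{8}] r7c2 has the single candidate 8. So r7c2=8.
Step 11. [r3c3∈{6,7}] row 3 places 6 nowhere but r3c3, so r3c3=6.
Step 12. [r1c2∈{9}] r1c2 is down to just 9, so r1c2=9.
Step 13. [r3c1∈{7}] nothing but 7 survives at r3c1, so r3c1=7.
Step 14. [r7c8∈{2,3,6,9}] in row 7, 2 fits only at r7c8 ⇒ r7c8=2.
Step 15. [r9c8∈{3,6,9}] in col 8, 6 fits only at r9c8, so r9c8=6.
Step 16. [r1c4∈{1,4,6}] in col 4, 6 fits only at r1c4. So r1c4=6.
Step 17. [r1c6∈{7}] nothing but 7 survives at r1c6. So r1c6=7.
Step 18. [r1c5∈{1}] only 1 remains possible at r1c5 ⇒ r1c5=1.
Step 19. [r2c5∈{9}] only 9 remains possible at r2c5. So r2c5=9.
Step 20. [r2c6∈{3}] r2c6 has the single candidate 3, so r2c6=3.
Step 21. [r1c1∈{4}] r1c1's peers cover all but 4, so r1c1=4.
Step 22. [r4c1∈{3}] r4c1 has the single candidate 3, so r4c1=3.
Step 23. [r5c3∈{5}] nothing but 5 survives at r5c3. So r5c3=5.
Step 24. [r6c3∈{8}] r6c3's peers cover all but 8, so r6c3=8.
Step 25. [r4c6∈{5,8}] in row 4, 8 fits only at r4c6. So r4c6=8.
Step 26. [r9c4∈{2}] nothing but 2 survives at r9c4. So r9c4=2.
Step 27. [r9c3∈{1,3,7}] 7 has one home in row 9: r9c3. So r9c3=7.
Step 28. [r7c3∈{1,3}] in col 3, 3 fits only at r7c3 ⇒ r7c3=3.
Step 29. [r7c9∈{9}] r7c9's peers cover all but 9, so r7c9=9.
Step 30. [r9c6∈{9}] r9c6's peers cover all but 9, so r9c6=9.
Step 31. [r4c4∈{1}] r4c4 is down to just 1, so r4c4=1.
Step 32. [r6c2∈{6}] only 6 remains possible at r6c2, so r6c2=6.
Step 33. [r6c1∈{9}] only 9 remains possible at r6c1 ⇒ r6c1=9.
Step 34. [r5c8∈{3}] r5c8's peers cover all but 3. So r5c8=3.
Step 35. [r5c5∈{7}] only 7 remains possible at r5c5, so r5c5=7.
Step 36. [r2c4∈{4}] nothing but 4 survives at r2c4. So r2c4=4.
Step 37. [r8c8∈{4}] nothing but 4 survives at r8c8. So r8c8=4.
Step 38. [r4c3∈{4}] r4c3 has the single candidate 4 ⇒ r4c3=4.
Step 39. [r2c8∈{7}] r2c8 is down to just 7. So r2c8=7.
Step 40. [r9c1∈{1}] r9c1 has the single candidate 1. So r9c1=1.
Step 41. [r7c6∈{6}] r7c6 has the single candidate 6. So r7c6=6.
Step 42. [r2c3∈{1}] r2c3's peers cover all but 1, so r2c3=1.
Step 43. [r1c3∈{2}] r1c3 is down to just 2. So r1c3=2.
Step 44. [r7c7∈{1}] r7c7 is down to just 1. So r7c7=1.
Step 45. [r6c6∈{5}] r6c6 has the single candidate 5 ⇒ r6c6=5.
Step 46. [r1c8∈{8}] nothing but 8 survives at r1c8 ⇒ r1c8=8.
Step 47. [r3c8∈{9}] r3c8's peers cover all but 9, so r3c8=9.
Step 48. [r6c4∈{3}] r6c4 is down to just 3, so r6c4=3.
Step 49. [r9c9∈{3}] r9c9 is down to just 3 ⇒ r9c9=3.
Step 50. [r6c5∈{2}] nothing but 2 survives at r6c5. So r6c5=2.
Step 51. [r4c8∈{5}] r4c8 has the single candidate 5 ⇒ r4c8=5.
Step 52. [r9c5∈{8}] only 8 remains possible at r9c5, so r9c5=8.

Answer: 4 9 2 6 1 7 3 8 5 / 8 5 1 4 9 3 2 7 6 / 7 3 6 8 5 2 4 9 1 / 3 7 4 1 6 8 9 5 2 / 2 1 5 9 7 4 6 3 8 / 9 6 8 3 2 5 7 1 4 / 5 8 3 7 4 6 1 2 9 / 6 2 9 5 3 1 8 4 7 / 1 4 7 2 8 9 5 6 3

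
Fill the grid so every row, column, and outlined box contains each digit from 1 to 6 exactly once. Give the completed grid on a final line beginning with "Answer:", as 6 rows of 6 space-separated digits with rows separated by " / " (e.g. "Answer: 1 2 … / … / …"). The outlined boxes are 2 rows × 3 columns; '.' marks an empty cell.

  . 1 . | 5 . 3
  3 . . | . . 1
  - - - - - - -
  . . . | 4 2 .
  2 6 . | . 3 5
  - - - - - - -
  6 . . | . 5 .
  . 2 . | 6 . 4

Step 1. [r6c3∈{1,3,5}] r6c3 is the only open cell in row 6 admitting 3, so r6c3=3.
Step 2. [r4c3∈{1,4}] in row 4, 4 fits only at r4c3, so r4c3=4.
Step 3. [r5c3∈{1}] only 1 remains possible at r5c3. So r5c3=1.
Step 4. [r3c3∈{5}] only 5 remains possible at r3c3 ⇒ r3c3=5.
Step 5. [r1c1∈{4}] r1c1 has the single candidate 4. So r1c1=4.
Step 6. [r2c4∈{2}] r2c4's peers cover all but 2. So r2c4=2.
Step 7. [r1c5∈{6}] nothing but 6 survives at r1c5 ⇒ r1c5=6.
Step 8. [r2c3∈{6}] r2c3 has the single candidate 6, so r2c3=6.
Step 9. [r1c3∈{2}] r1c3 is down to just 2. So r1c3=2.
Step 10. [r3c1∈{1}] only 1 remains possible at r3c1 ⇒ r3c1=1.
Step 11. [r2c5∈{4}] r2c5's peers cover all but 4 ⇒ r2c5=4.
Step 12. [r6c1∈{5}] r6c1's peers cover all but 5 ⇒ r6c1=5.
Step 13. [r6c5∈{1}] r6c5 is down to just 1. So r6c5=1.
Step 14. [r5c4∈{3}] only 3 remains possible at r5c4. So r5c4=3.
Step 15. [r5c2∈{4}] r5c2 is down to just 4, so r5c2=4.
Step 16. [r5c6∈{2}] r5c6 has the single candidate 2. So r5c6=2.
Step 17. [r3c2∈{3}] r3c2's peers cover all but 3 ⇒ r3c2=3.
Step 18. [r3c6∈{6}] only 6 remains possible at r3c6. So r3c6=6.
Step 19. [r2c2∈{5}] only 5 remains possible at r2c2. So r2c2=5.
Step 20. [r4c4∈{1}] r4c4's peers cover all but 1, so r4c4=1.

Answer: 4 1 2 5 6 3 / 3 5 6 2 4 1 / 1 3 5 4 2 6 / 2 6 4 1 3 5 / 6 4 1 3 5 2 / 5 2 3 6 1 4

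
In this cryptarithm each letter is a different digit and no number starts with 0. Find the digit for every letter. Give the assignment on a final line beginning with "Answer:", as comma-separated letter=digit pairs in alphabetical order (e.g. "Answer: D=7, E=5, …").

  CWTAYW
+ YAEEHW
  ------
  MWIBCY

Step 1. [col 1: W + W ≡ Y (mod 10)] column 1 (W + W ≡ Y (mod 10), carry-in 0) doesn't pin Y yet; pick Y=8 and continue, so Y=8.
Step 2. [col 1: W + W ≡ Y (mod 10)] several values work for W in column 1 (W + W ≡ Y (mod 10), carry-in 0); try W=4, so W=4.
Step 3. [col 2: Y + H ≡ C (mod 10)] column 2 (Y + H ≡ C (mod 10), carry-in 0) doesn't pin C yet; pick C=1 and continue. So C=1.
Step 4. [col 2: Y + H ≡ C (mod 10)] column 2: given Y=8, C=1, carry-in 0, and digits 1,4,8 already taken and all letters distinct, Y+H≡C (mod 10) forces H=3. So H=3.
Step 5. [col 3: A + E ≡ B (mod 10)] column 3 (A + E ≡ B (mod 10), carry-in 1) doesn't pin E yet; pick E=5 and continue. So E=5.
Step 6. [col 3: A + E ≡ B (mod 10)] A=0 is one option consistent with column 3 (A + E ≡ B (mod 10), carry-in 1) — take it ⇒ A=0.
Step 7. [col 3: A + E ≡ B (mod 10)] from column 3 (A=0, E=5, carry-in 1, digits 0,1,3,4,5,8 already taken and all letters distinct): B must equal 6, so B=6.
Step 8. [col 4: T + E ≡ I (mod 10)] column 4 (T + E ≡ I (mod 10), carry-in 0) doesn't pin I yet; pick I=7 and continue ⇒ I=7.
Step 9. [col 4: T + E ≡ I (mod 10)] from column 4 (E=5, I=7, carry-in 0, digits 0,1,3,4,5,6,7,8 already taken and all letters distinct): T must equal 2 ⇒ T=2.
Step 10. [col 6: C + Y ≡ M (mod 10)] in column 6 we have C+Y≡M with carry-in 0; given C=1, Y=8 and digits 0,1,2,3,4,5,6,7,8 already taken and all letters distinct, that pins M to 9 ⇒ M=9.

Answer: A=0, B=6, C=1, E=5, H=3, I=7, M=9, T=2, W=4, Y=8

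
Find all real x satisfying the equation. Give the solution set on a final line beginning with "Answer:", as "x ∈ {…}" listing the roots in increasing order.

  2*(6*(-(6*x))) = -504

Step 1. [2*(6*(-(6*x))) = -504] divide by the outer 2, so div: 6*(-(6*x)) = -252.
Step 2. [6*(-(6*x)) = -252] 6·(inner) — divide through by 6 ⇒ div: -(6*x) = -42.
Step 3. [-(6*x) = -42] flip signs both sides, so neg: 6*x = 42.
Step 4. [6*x = 42] 6·(inner) — divide through by 6. So div: x = 7.

Answer: x ∈ {7}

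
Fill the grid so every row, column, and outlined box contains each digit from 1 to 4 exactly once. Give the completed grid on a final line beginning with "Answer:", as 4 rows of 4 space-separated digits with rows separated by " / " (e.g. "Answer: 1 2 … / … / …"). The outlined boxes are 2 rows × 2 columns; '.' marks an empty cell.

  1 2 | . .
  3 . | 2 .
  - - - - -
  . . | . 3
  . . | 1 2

Step 1. [r2c2∈{4}] r2c2 has the single candidate 4 ⇒ r2c2=4.
Step 2. [r3c3∈{4}] r3c3 has the single candidate 4 ⇒ r3c3=4.
Step 3. [r1c3∈{3}] r1c3 has the single candidate 3, so r1c3=3.
Step 4. [r3c1∈{2}] r3c1 is down to just 2 ⇒ r3c1=2.
Step 5. [r4c1∈{4}] r4c1 is down to just 4, so r4c1=4.
Step 6. [r2c4∈{1}] nothing but 1 survives at r2c4, so r2c4=1.
Step 7. [r1c4∈{4}] nothing but 4 survives at r1c4. So r1c4=4.
Step 8. [r3c2∈{1}] only 1 remains possible at r3c2 ⇒ r3c2=1.
Step 9. [r4c2∈{3}] nothing but 3 survives at r4c2 ⇒ r4c2=3.

Answer: 1 2 3 4 / 3 4 2 1 / 2 1 4 3 / 4 3 1 2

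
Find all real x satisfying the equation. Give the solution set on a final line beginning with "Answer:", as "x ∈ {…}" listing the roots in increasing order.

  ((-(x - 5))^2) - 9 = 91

Step 1. [((-(x - 5))^2) - 9 = 91] 9 comes off first (add 9) ⇒ sub: (-(x - 5))^2 = 100.
Step 2. [(-(x - 5))^2 = 100] √ both sides: 100 ≥ 0 gives two branches, so sqrt: -(x - 5) = 10 or -10.
Step 3. [-(x - 5) = 10 or -10] leading − — multiply by −1. So neg: x - 5 = -10 or 10.
Step 4. [x - 5 = -10 or 10] add 5: x sits inside (… - 5), so sub: x = -5 or 15.

Answer: x ∈ {-5, 15}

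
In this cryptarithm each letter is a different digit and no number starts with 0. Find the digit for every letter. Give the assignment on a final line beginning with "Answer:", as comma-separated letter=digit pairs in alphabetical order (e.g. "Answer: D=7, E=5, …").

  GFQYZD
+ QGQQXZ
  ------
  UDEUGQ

Step 1. [col 1: D + Z ≡ Q (mod 10)] Z=2 is one option consistent with column 1 (D + Z ≡ Q (mod 10), carry-in 0) — take it. So Z=2.
Step 2. [col 1: D + Z ≡ Q (mod 10)] no forcing yet in column 1 (carry-in 0); D=5 is free and consistent — try it ⇒ D=5.
Step 3. [col 1: D + Z ≡ Q (mod 10)] column 1: given D=5, Z=2, carry-in 0, and digits 2,5 already taken and all letters distinct, D+Z≡Q (mod 10) forces Q=7, so Q=7.
Step 4. [col 2: Z + X ≡ G (mod 10)] X=9 is one option consistent with column 2 (Z + X ≡ G (mod 10), carry-in 0) — take it ⇒ X=9.
Step 5. [col 2: Z + X ≡ G (mod 10)] column 2: given Z=2, X=9, carry-in 0, and digits 2,5,7,9 already taken and all letters distinct, Z+X≡G (mod 10) forces G=1. So G=1.
Step 6. [col 3: Y + Q ≡ U (mod 10)] U=8 is one option consistent with column 3 (Y + Q ≡ U (mod 10), carry-in 1) — take it ⇒ U=8.
Step 7. [col 3: Y + Q ≡ U (mod 10)] column 3: given Q=7, U=8, carry-in 1, and digits 1,2,5,7,8,9 already taken and all letters distinct, Y+Q≡U (mod 10) forces Y=0, so Y=0.
Step 8. [col 4: Q + Q ≡ E (mod 10)] column 4: given Q=7, carry-in 0, and digits 0,1,2,5,7,8,9 already taken and all letters distinct, Q+Q≡E (mod 10) forces E=4 ⇒ E=4.
Step 9. [col 5: F + G ≡ D (mod 10)] column 5: given G=1, D=5, carry-in 1, and digits 0,1,2,4,5,7,8,9 already taken and all letters distinct, F+G≡D (mod 10) forces F=3. So F=3.

Answer: D=5, E=4, F=3, G=1, Q=7, U=8, X=9, Y=0, Z=2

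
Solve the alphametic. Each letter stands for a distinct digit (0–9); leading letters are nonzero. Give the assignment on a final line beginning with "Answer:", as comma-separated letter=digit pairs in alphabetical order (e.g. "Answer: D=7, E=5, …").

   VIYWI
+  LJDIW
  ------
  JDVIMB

Step 1. [col 1: I + W ≡ B (mod 10)] several values work for B in column 1 (I + W ≡ B (mod 10), carry-in 0); try B=2 ⇒ B=2.
Step 2. [col 1: I + W ≡ B (mod 10)] several values work for I in column 1 (I + W ≡ B (mod 10), carry-in 0); try I=5 ⇒ I=5.
Step 3. [J] J is the leading digit of a 6-digit sum of two 5-digit numbers; the final carry is exactly 1 ⇒ J=1.
Step 4. [col 1: I + W ≡ B (mod 10)] column 1: given I=5, B=2, carry-in 0, and digits 1,2,5 already taken and all letters distinct, I+W≡B (mod 10) forces W=7, so W=7.
Step 5. [col 2: W + I ≡ M (mod 10)] in column 2 we have W+I≡M with carry-in 1; given W=7, I=5 and digits 1,2,5,7 already taken and all letters distinct, that pins M to 3 ⇒ M=3.
Step 6. [col 3: Y + D ≡ I (mod 10)] no forcing yet in column 3 (carry-in 1); Y=0 is free and consistent — try it. So Y=0.
Step 7. [col 3: Y + D ≡ I (mod 10)] in column 3 we have Y+D≡I with carry-in 1; given Y=0, I=5 and digits 0,1,2,3,5,7 already taken and all letters distinct, that pins D to 4. So D=4.
Step 8. [col 4: I + J ≡ V (mod 10)] column 4: given I=5, J=1, carry-in 0, and digits 0,1,2,3,4,5,7 already taken and all letters distinct, I+J≡V (mod 10) forces V=6, so V=6.
Step 9. [col 5: V + L ≡ D (mod 10)] column 5: given V=6, D=4, carry-in 0, and digits 0,1,2,3,4,5,6,7 already taken and all letters distinct, V+L≡D (mod 10) forces L=8. So L=8.

Answer: B=2, D=4, I=5, J=1, L=8, M=3, V=6, W=7, Y=0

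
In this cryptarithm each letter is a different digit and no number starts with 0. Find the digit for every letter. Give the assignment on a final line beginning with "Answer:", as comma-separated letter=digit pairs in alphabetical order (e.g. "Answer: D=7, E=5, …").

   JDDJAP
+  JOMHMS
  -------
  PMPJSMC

Step 1. [col 1: P + S ≡ C (mod 10)] C=5 is one option consistent with column 1 (P + S ≡ C (mod 10), carry-in 0) — take it ⇒ C=5.
Step 2. [col 1: P + S ≡ C (mod 10)] no forcing yet in column 1 (carry-in 0); P=1 is free and consistent — try it, so P=1.
Step 3. [col 1: P + S ≡ C (mod 10)] in column 1 we have P+S≡C with carry-in 0; given P=1, C=5 and digits 1,5 already taken and all letters distinct, that pins S to 4 ⇒ S=4.
Step 4. [col 2: A + M ≡ M (mod 10)] in column 2 we have A+M≡M with carry-in 0; given nothing yet and digits 1,4,5 already taken and all letters distinct, that pins A to 0 ⇒ A=0.
Step 5. [col 2: A + M ≡ M (mod 10)] M=3 is one option consistent with column 2 (A + M ≡ M (mod 10), carry-in 0) — take it, so M=3.
Step 6. [col 3: J + H ≡ S (mod 10)] J=6 is one option consistent with column 3 (J + H ≡ S (mod 10), carry-in 0) — take it. So J=6.
Step 7. [col 3: J + H ≡ S (mod 10)] column 3 reads J+H+carry(0)=S with J=6, S=4; with digits 0,1,3,4,5,6 already taken and all letters distinct, the only value for H is 8. So H=8.
Step 8. [col 4: D + M ≡ J (mod 10)] column 4: given M=3, J=6, carry-in 1, and digits 0,1,3,4,5,6,8 already taken and all letters distinct, D+M≡J (mod 10) forces D=2, so D=2.
Step 9. [col 5: D + O ≡ P (mod 10)] in column 5 we have D+O≡P with carry-in 0; given D=2, P=1 and digits 0,1,2,3,4,5,6,8 already taken and all letters distinct, that pins O to 9, so O=9.

Answer: A=0, C=5, D=2, H=8, J=6, M=3, O=9, P=1, S=4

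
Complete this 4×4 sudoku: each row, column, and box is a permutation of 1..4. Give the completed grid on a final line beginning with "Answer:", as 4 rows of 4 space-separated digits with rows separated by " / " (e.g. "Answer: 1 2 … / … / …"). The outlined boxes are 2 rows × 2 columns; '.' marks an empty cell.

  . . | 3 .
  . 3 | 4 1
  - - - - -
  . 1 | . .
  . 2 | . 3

Step 1. [r1c1∈{1,2,4}] in row 1, 1 fits only at r1c1 ⇒ r1c1=1.
Step 2. [r3c4∈{2,4}] across col 4, 4 lands solely at r3c4 ⇒ r3c4=4.
Step 3. [r3c3∈{2}] r3c3 has the single candidate 2, so r3c3=2.
Step 4. [r3c1∈{3}] r3c1 is down to just 3. So r3c1=3.
Step 5. [r4c3∈{1}] r4c3 has the single candidate 1 ⇒ r4c3=1.
Step 6. [r2c1∈{2}] r2c1 is down to just 2, so r2c1=2.
Step 7. [r1c2∈{4}] only 4 remains possible at r1c2 ⇒ r1c2=4.
Step 8. [r1c4∈{2}] r1c4's peers cover all but 2, so r1c4=2.
Step 9. [r4c1∈{4}] r4c1 has the single candidate 4 ⇒ r4c1=4.

Answer: 1 4 3 2 / 2 3 4 1 / 3 1 2 4 / 4 2 1 3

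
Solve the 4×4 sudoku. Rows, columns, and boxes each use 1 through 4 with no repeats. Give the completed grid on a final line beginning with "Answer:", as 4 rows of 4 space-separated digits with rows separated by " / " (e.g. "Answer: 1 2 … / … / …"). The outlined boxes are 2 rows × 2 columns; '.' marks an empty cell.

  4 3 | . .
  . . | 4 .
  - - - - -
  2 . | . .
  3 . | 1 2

Step 1. [r3c2∈{1,4}] in row 3, 1 fits only at r3c2, so r3c2=1.
Step 2. [r2c4∈{1,3}] row 2 places 3 nowhere but r2c4, so r2c4=3.
Step 3. [r2c2∈{2}] nothing but 2 survives at r2c2. So r2c2=2.
Step 4. [r3c4∈{4}] only 4 remains possible at r3c4, so r3c4=4.
Step 5. [r1c3∈{2}] r1c3's peers cover all but 2 ⇒ r1c3=2.
Step 6. [r3c3∈{3}] r3c3 has the single candidate 3, so r3c3=3.
Step 7. [r2c1∈{1}] r2c1 has the single candidate 1, so r2c1=1.
Step 8. [r4c2∈{4}] nothing but 4 survives at r4c2 ⇒ r4c2=4.
Step 9. [r1c4∈{1}] nothing but 1 survives at r1c4 ⇒ r1c4=1.

Answer: 4 3 2 1 / 1 2 4 3 / 2 1 3 4 / 3 4 1 2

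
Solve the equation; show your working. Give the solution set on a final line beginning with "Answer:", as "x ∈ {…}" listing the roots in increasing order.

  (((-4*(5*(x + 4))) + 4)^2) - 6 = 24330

Step 1. [(((-4*(5*(x + 4))) + 4)^2) - 6 = 24330] add 6: x sits inside (… - 6), so sub: ((-4*(5*(x + 4))) + 4)^2 = 24336.
Step 2. [((-4*(5*(x + 4))) + 4)^2 = 24336] 24336 ≥ 0, LHS is (·)² — take ±√. So sqrt: (-4*(5*(x + 4))) + 4 = 156 or -156.
Step 3. [(-4*(5*(x + 4))) + 4 = 156 or -156] peel the +4: subtract 4 from each side ⇒ sub: -4*(5*(x + 4)) = 152 or -160.
Step 4. [-4*(5*(x + 4)) = 152 or -160] LHS = -4·(…); ÷-4 both sides. So div: 5*(x + 4) = -38 or 40.
Step 5. [5*(x + 4) = -38 or 40] divide by the outer 5. So div: x + 4 = -38/5 or 8.
Step 6. [x + 4 = -38/5 or 8] 4 comes off first (subtract 4) ⇒ sub: x = -58/5 or 4.

Answer: x ∈ {-58/5, 4}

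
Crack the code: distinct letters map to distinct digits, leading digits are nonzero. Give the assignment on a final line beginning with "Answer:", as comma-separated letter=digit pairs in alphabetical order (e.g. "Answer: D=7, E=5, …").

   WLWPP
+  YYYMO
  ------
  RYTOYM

Step 1. [col 1: P + O ≡ M (mod 10)] M=2 is one option consistent with column 1 (P + O ≡ M (mod 10), carry-in 0) — take it, so M=2.
Step 2. [R] adding two 5-digit numbers gives at most 5+1 digits, and here it does — R is that final carry and must be 1. So R=1.
Step 3. [col 1: P + O ≡ M (mod 10)] P=5 is one option consistent with column 1 (P + O ≡ M (mod 10), carry-in 0) — take it. So P=5.
Step 4. [col 1: P + O ≡ M (mod 10)] column 1 reads P+O+carry(0)=M with P=5, M=2; with digits 1,2,5 already taken and all letters distinct, the only value for O is 7 ⇒ O=7.
Step 5. [col 2: P + M ≡ Y (mod 10)] column 2: given P=5, M=2, carry-in 1, and digits 1,2,5,7 already taken and all letters distinct, P+M≡Y (mod 10) forces Y=8. So Y=8.
Step 6. [col 3: W + Y ≡ O (mod 10)] from column 3 (Y=8, O=7, carry-in 0, digits 1,2,5,7,8 already taken and all letters distinct): W must equal 9, so W=9.
Step 7. [col 4: L + Y ≡ T (mod 10)] column 4 reads L+Y+carry(1)=T with Y=8; with digits 1,2,5,7,8,9 already taken and all letters distinct, the only value for L is 4. So L=4.
Step 8. [col 4: L + Y ≡ T (mod 10)] from column 4 (L=4, Y=8, carry-in 1, digits 1,2,4,5,7,8,9 already taken and all letters distinct): T must equal 3, so T=3.

Answer: L=4, M=2, O=7, P=5, R=1, T=3, W=9, Y=8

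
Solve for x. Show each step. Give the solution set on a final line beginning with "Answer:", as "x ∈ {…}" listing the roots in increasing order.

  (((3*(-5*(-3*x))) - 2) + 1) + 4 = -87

Step 1. [(((3*(-5*(-3*x))) - 2) + 1) + 4 = -87] peel the +4: subtract 4 from each side ⇒ sub: ((3*(-5*(-3*x))) - 2) + 1 = -91.
Step 2. [((3*(-5*(-3*x))) - 2) + 1 = -91] peel the +1: subtract 1 from each side ⇒ sub: (3*(-5*(-3*x))) - 2 = -92.
Step 3. [(3*(-5*(-3*x))) - 2 = -92] peel the -2: add 2 from each side, so sub: 3*(-5*(-3*x)) = -90.
Step 4. [3*(-5*(-3*x)) = -90] leading coefficient 3: divide by 3 ⇒ div: -5*(-3*x) = -30.
Step 5. [-5*(-3*x) = -30] leading coefficient -5: divide by -5, so div: -3*x = 6.
Step 6. [-3*x = 6] divide by the outer -3, so div: x = -2.

Answer: x ∈ {-2}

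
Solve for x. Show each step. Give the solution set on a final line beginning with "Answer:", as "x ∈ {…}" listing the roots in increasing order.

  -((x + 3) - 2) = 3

Step 1. [-((x + 3) - 2) = 3] LHS negated; negate both sides, so neg: (x + 3) - 2 = -3.
Step 2. [(x + 3) - 2 = -3] 2 comes off first (add 2), so sub: x + 3 = -1.
Step 3. [x + 3 = -1] the outer +3 inverts by subtracting 3. So sub: x = -4.

Answer: x ∈ {-4}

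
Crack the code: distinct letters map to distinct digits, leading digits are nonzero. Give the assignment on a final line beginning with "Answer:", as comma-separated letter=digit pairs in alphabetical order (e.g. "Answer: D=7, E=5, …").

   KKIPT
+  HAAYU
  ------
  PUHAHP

Step 1. [col 1: T + U ≡ P (mod 10)] no forcing yet in column 1 (carry-in 0); U=3 is free and consistent — try it ⇒ U=3.
Step 2. [col 1: T + U ≡ P (mod 10)] several values work for P in column 1 (T + U ≡ P (mod 10), carry-in 0); try P=1, so P=1.
Step 3. [col 1: T + U ≡ P (mod 10)] in column 1 we have T+U≡P with carry-in 0; given U=3, P=1 and digits 1,3 already taken and all letters distinct, that pins T to 8, so T=8.
Step 4. [col 2: P + Y ≡ H (mod 10)] no forcing yet in column 2 (carry-in 1); H=9 is free and consistent — try it. So H=9.
Step 5. [col 2: P + Y ≡ H (mod 10)] column 2 reads P+Y+carry(1)=H with P=1, H=9; with digits 1,3,8,9 already taken and all letters distinct, the only value for Y is 7 ⇒ Y=7.
Step 6. [col 3: I + A ≡ A (mod 10)] column 3: given nothing yet, carry-in 0, and digits 1,3,7,8,9 already taken and all letters distinct, I+A≡A (mod 10) forces I=0. So I=0.
Step 7. [col 3: I + A ≡ A (mod 10)] A=5 is one option consistent with column 3 (I + A ≡ A (mod 10), carry-in 0) — take it ⇒ A=5.
Step 8. [col 4: K + A ≡ H (mod 10)] from column 4 (A=5, H=9, carry-in 0, digits 0,1,3,5,7,8,9 already taken and all letters distinct): K must equal 4 ⇒ K=4.

Answer: A=5, H=9, I=0, K=4, P=1, T=8, U=3, Y=7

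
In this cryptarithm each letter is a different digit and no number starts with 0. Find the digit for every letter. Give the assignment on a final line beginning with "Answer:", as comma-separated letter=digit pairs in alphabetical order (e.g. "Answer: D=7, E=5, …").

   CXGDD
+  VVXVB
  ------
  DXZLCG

Step 1. [col 1: D + B ≡ G (mod 10)] column 1 (D + B ≡ G (mod 10), carry-in 0) doesn't pin G yet; pick G=5 and continue ⇒ G=5.
Step 2. [col 1: D + B ≡ G (mod 10)] B=4 is one option consistent with column 1 (D + B ≡ G (mod 10), carry-in 0) — take it ⇒ B=4.
Step 3. [col 1: D + B ≡ G (mod 10)] from column 1 (B=4, G=5, carry-in 0, digits 4,5 already taken and all letters distinct): D must equal 1 ⇒ D=1.
Step 4. [col 2: D + V ≡ C (mod 10)] C=7 is one option consistent with column 2 (D + V ≡ C (mod 10), carry-in 0) — take it. So C=7.
Step 5. [col 2: D + V ≡ C (mod 10)] column 2: given D=1, C=7, carry-in 0, and digits 1,4,5,7 already taken and all letters distinct, D+V≡C (mod 10) forces V=6, so V=6.
Step 6. [col 3: G + X ≡ L (mod 10)] column 3 (G + X ≡ L (mod 10), carry-in 0) doesn't pin L yet; pick L=8 and continue, so L=8.
Step 7. [col 3: G + X ≡ L (mod 10)] in column 3 we have G+X≡L with carry-in 0; given G=5, L=8 and digits 1,4,5,6,7,8 already taken and all letters distinct, that pins X to 3. So X=3.
Step 8. [col 4: X + V ≡ Z (mod 10)] column 4: given X=3, V=6, carry-in 0, and digits 1,3,4,5,6,7,8 already taken and all letters distinct, X+V≡Z (mod 10) forces Z=9 ⇒ Z=9.

Answer: B=4, C=7, D=1, G=5, L=8, V=6, X=3, Z=9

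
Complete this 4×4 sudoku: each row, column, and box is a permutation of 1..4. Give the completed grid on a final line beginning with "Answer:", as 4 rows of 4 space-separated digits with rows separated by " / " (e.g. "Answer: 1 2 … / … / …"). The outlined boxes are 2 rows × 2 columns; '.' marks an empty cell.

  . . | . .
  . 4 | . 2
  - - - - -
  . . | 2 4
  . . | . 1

Step 1. [r1c4∈{3}] only 3 remains possible at r1c4 ⇒ r1c4=3.
Step 2. [r2c1∈{1,3}] row 2 places 3 nowhere but r2c1 ⇒ r2c1=3.
Step 3. [r3c1∈{1}] r3c1 has the single candidate 1, so r3c1=1.
Step 4. [r1c1∈{2}] r1c1 is down to just 2. So r1c1=2.
Step 5. [r2c3∈{1}] r2c3's peers cover all but 1, so r2c3=1.
Step 6. [r4c3∈{3}] r4c3 is down to just 3, so r4c3=3.
Step 7. [r1c2∈{1}] r1c2's peers cover all but 1 ⇒ r1c2=1.
Step 8. [r4c2∈{2}] only 2 remains possible at r4c2 ⇒ r4c2=2.
Step 9. [r3c2∈{3}] r3c2 has the single candidate 3, so r3c2=3.
Step 10. [r4c1∈{4}] r4c1 has the single candidate 4 ⇒ r4c1=4.
Step 11. [r1c3∈{4}] r1c3's peers cover all but 4. So r1c3=4.

Answer: 2 1 4 3 / 3 4 1 2 / 1 3 2 4 / 4 2 3 1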